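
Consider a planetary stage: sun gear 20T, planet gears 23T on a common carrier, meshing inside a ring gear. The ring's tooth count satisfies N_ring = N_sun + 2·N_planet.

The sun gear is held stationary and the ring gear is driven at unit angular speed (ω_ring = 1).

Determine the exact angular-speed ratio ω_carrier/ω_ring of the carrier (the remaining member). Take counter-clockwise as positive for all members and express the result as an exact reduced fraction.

N_ring = 20 + 2·23 = 66
20(ω_s−ω_c) = −66(ω_r−ω_c),  ω_s=0, ω_r=1
20(0−ω_c) = −66(1−ω_c)  ⇒  86ω_c = 66  ⇒  ω_c = 33/43
ω_c/ω_r = 33/43

33/43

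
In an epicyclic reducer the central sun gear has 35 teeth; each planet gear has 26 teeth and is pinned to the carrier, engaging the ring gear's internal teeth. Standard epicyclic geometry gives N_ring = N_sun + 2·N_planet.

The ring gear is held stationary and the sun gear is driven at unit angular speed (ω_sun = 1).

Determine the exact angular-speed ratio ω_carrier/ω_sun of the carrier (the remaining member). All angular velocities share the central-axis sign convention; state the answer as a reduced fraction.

35/122

N_ring = 35 + 2·26 = 87
35(ω_s−ω_c) = −87(ω_r−ω_c),  ω_r=0, ω_s=1
35(1−ω_c) = −87(0−ω_c)  ⇒  122ω_c = 35  ⇒  ω_c = 35/122
ω_c/ω_s = 35/122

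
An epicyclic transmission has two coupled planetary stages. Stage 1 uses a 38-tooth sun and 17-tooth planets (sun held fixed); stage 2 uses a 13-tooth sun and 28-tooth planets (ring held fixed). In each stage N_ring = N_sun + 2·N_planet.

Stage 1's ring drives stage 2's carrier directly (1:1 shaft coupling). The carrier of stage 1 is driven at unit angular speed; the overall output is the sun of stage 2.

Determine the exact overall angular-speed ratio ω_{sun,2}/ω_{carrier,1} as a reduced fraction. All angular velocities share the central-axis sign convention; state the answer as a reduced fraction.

Stage 1: N_ring = 38 + 2·17 = 72
Stage 1: 38(ω_s−ω_c) = −72(ω_r−ω_c),  ω_s=0, ω_c=1
Stage 1: ω_r = 1 − (38/72)(0−1) = 55/36
  ⇒ ω_r¹/ω_c¹ = 55/36
Stage 2: N_ring = 13 + 2·28 = 69
Stage 2: 13(ω_s−ω_c) = −69(ω_r−ω_c),  ω_r=0, ω_c=1
Stage 2: ω_s = 1 − (69/13)(0−1) = 82/13
  ⇒ ω_s²/ω_c² = 82/13
Coupling ω_c² = ω_r¹ ⇒ overall = 55/36 × 82/13 = 2255/234

2255/234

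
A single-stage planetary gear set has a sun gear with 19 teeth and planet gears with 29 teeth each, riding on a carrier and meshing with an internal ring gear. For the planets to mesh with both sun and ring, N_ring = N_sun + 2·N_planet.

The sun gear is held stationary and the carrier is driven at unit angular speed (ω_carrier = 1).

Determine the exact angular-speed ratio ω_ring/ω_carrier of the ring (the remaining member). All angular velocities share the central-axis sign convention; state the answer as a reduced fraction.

N_ring = 19 + 2·29 = 77
19(ω_s−ω_c) = −77(ω_r−ω_c),  ω_s=0, ω_c=1
ω_r = 1 − (19/77)(0−1) = 96/77
ω_r/ω_c = 96/77

96/77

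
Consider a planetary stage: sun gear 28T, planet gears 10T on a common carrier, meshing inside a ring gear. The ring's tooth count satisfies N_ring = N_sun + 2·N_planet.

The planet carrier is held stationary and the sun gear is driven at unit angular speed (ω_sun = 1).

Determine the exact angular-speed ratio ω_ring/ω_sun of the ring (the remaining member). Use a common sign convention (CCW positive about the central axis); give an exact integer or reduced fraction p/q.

N_ring = 28 + 2·10 = 48
28(ω_s−ω_c) = −48(ω_r−ω_c),  ω_c=0, ω_s=1
ω_r = 0 − (28/48)(1−0) = -7/12
ω_r/ω_s = -7/12

-7/12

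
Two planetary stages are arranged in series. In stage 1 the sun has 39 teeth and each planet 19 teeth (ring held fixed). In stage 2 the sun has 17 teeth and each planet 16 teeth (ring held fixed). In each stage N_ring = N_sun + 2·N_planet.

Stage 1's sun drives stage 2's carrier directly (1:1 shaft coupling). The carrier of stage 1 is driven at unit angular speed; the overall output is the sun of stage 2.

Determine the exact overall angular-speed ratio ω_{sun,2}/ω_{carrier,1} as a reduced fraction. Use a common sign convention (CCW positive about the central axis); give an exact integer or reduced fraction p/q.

Stage 1: N_ring = 39 + 2·19 = 77
Stage 1: 39(ω_s−ω_c) = −77(ω_r−ω_c),  ω_r=0, ω_c=1
Stage 1: ω_s = 1 − (77/39)(0−1) = 116/39
  ⇒ ω_s¹/ω_c¹ = 116/39
Stage 2: N_ring = 17 + 2·16 = 49
Stage 2: 17(ω_s−ω_c) = −49(ω_r−ω_c),  ω_r=0, ω_c=1
Stage 2: ω_s = 1 − (49/17)(0−1) = 66/17
  ⇒ ω_s²/ω_c² = 66/17
Coupling ω_c² = ω_s¹ ⇒ overall = 116/39 × 66/17 = 2552/221

2552/221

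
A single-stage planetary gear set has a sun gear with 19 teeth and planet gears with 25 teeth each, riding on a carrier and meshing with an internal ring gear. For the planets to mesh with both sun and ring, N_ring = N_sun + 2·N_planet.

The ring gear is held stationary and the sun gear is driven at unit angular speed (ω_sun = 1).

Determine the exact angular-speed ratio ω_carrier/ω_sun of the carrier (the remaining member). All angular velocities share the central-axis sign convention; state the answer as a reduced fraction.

N_ring = 19 + 2·25 = 69
19(ω_s−ω_c) = −69(ω_r−ω_c),  ω_r=0, ω_s=1
19(1−ω_c) = −69(0−ω_c)  ⇒  88ω_c = 19  ⇒  ω_c = 19/88
ω_c/ω_s = 19/88

19/88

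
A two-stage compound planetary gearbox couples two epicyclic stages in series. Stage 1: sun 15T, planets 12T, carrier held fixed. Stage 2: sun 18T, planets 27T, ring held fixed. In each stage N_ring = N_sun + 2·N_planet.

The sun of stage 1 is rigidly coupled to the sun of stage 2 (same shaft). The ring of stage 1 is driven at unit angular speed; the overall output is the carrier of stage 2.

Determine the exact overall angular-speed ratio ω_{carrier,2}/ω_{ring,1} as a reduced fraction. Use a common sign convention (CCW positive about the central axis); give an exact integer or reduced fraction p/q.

Stage 1: N_ring = 15 + 2·12 = 39
Stage 1: 15(ω_s−ω_c) = −39(ω_r−ω_c),  ω_c=0, ω_r=1
Stage 1: ω_s = 0 − (39/15)(1−0) = -13/5
  ⇒ ω_s¹/ω_r¹ = -13/5
Stage 2: N_ring = 18 + 2·27 = 72
Stage 2: 18(ω_s−ω_c) = −72(ω_r−ω_c),  ω_r=0, ω_s=1
Stage 2: 18(1−ω_c) = −72(0−ω_c)  ⇒  90ω_c = 18  ⇒  ω_c = 1/5
  ⇒ ω_c²/ω_s² = 1/5
Coupling ω_s² = ω_s¹ ⇒ overall = -13/5 × 1/5 = -13/25

-13/25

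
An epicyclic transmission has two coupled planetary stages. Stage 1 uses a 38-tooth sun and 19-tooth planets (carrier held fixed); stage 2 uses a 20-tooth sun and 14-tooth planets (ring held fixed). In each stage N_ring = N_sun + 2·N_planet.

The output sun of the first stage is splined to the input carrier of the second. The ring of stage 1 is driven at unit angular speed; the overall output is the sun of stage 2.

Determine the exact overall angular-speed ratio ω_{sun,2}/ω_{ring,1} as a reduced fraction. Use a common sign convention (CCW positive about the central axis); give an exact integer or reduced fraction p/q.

Stage 1: N_ring = 38 + 2·19 = 76
Stage 1: 38(ω_s−ω_c) = −76(ω_r−ω_c),  ω_c=0, ω_r=1
Stage 1: ω_s = 0 − (76/38)(1−0) = -2
  ⇒ ω_s¹/ω_r¹ = -2
Stage 2: N_ring = 20 + 2·14 = 48
Stage 2: 20(ω_s−ω_c) = −48(ω_r−ω_c),  ω_r=0, ω_c=1
Stage 2: ω_s = 1 − (48/20)(0−1) = 17/5
  ⇒ ω_s²/ω_c² = 17/5
Coupling ω_c² = ω_s¹ ⇒ overall = -2 × 17/5 = -34/5

-34/5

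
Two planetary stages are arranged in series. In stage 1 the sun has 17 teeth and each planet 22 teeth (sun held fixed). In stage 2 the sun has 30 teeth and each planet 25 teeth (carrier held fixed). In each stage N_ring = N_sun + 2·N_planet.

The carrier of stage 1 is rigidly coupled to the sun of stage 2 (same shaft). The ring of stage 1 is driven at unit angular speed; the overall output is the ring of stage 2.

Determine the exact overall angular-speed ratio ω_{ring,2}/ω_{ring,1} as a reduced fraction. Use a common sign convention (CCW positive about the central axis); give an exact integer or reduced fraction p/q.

-61/208

Stage 1: N_ring = 17 + 2·22 = 61
Stage 1: 17(ω_s−ω_c) = −61(ω_r−ω_c),  ω_s=0, ω_r=1
Stage 1: 17(0−ω_c) = −61(1−ω_c)  ⇒  78ω_c = 61  ⇒  ω_c = 61/78
  ⇒ ω_c¹/ω_r¹ = 61/78
Stage 2: N_ring = 30 + 2·25 = 80
Stage 2: 30(ω_s−ω_c) = −80(ω_r−ω_c),  ω_c=0, ω_s=1
Stage 2: ω_r = 0 − (30/80)(1−0) = -3/8
  ⇒ ω_r²/ω_s² = -3/8
Coupling ω_s² = ω_c¹ ⇒ overall = 61/78 × -3/8 = -61/208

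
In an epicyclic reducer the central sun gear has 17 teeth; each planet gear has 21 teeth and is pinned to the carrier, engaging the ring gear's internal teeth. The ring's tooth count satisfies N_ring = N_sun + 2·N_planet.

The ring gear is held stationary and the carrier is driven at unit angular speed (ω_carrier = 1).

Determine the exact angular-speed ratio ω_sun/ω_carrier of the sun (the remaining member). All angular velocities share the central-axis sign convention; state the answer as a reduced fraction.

76/17

N_ring = 17 + 2·21 = 59
17(ω_s−ω_c) = −59(ω_r−ω_c),  ω_r=0, ω_c=1
ω_s = 1 − (59/17)(0−1) = 76/17
ω_s/ω_c = 76/17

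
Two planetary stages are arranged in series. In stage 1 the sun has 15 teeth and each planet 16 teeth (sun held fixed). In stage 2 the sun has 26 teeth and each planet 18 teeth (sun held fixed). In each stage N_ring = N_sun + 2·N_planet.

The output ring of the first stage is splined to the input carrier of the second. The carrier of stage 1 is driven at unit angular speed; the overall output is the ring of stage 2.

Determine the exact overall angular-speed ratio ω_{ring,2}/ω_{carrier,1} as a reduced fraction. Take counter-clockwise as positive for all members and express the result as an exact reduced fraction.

Stage 1: N_ring = 15 + 2·16 = 47
Stage 1: 15(ω_s−ω_c) = −47(ω_r−ω_c),  ω_s=0, ω_c=1
Stage 1: ω_r = 1 − (15/47)(0−1) = 62/47
  ⇒ ω_r¹/ω_c¹ = 62/47
Stage 2: N_ring = 26 + 2·18 = 62
Stage 2: 26(ω_s−ω_c) = −62(ω_r−ω_c),  ω_s=0, ω_c=1
Stage 2: ω_r = 1 − (26/62)(0−1) = 44/31
  ⇒ ω_r²/ω_c² = 44/31
Coupling ω_c² = ω_r¹ ⇒ overall = 62/47 × 44/31 = 88/47

88/47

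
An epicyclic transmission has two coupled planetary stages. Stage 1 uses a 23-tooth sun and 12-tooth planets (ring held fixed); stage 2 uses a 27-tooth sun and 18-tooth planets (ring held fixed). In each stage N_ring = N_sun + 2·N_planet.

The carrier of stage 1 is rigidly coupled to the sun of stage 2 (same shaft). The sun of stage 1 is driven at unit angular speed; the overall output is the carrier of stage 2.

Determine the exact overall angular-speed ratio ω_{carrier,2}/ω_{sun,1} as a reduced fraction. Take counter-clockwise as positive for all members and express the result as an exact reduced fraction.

Stage 1: N_ring = 23 + 2·12 = 47
Stage 1: 23(ω_s−ω_c) = −47(ω_r−ω_c),  ω_r=0, ω_s=1
Stage 1: 23(1−ω_c) = −47(0−ω_c)  ⇒  70ω_c = 23  ⇒  ω_c = 23/70
  ⇒ ω_c¹/ω_s¹ = 23/70
Stage 2: N_ring = 27 + 2·18 = 63
Stage 2: 27(ω_s−ω_c) = −63(ω_r−ω_c),  ω_r=0, ω_s=1
Stage 2: 27(1−ω_c) = −63(0−ω_c)  ⇒  90ω_c = 27  ⇒  ω_c = 3/10
  ⇒ ω_c²/ω_s² = 3/10
Coupling ω_s² = ω_c¹ ⇒ overall = 23/70 × 3/10 = 69/700

69/700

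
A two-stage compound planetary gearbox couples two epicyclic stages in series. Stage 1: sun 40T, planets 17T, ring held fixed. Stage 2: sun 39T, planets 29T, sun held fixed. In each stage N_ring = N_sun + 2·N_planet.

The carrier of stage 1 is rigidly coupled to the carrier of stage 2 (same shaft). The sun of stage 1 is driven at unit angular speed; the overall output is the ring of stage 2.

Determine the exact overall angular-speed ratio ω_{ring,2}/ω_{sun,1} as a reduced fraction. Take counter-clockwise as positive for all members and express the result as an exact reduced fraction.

Stage 1: N_ring = 40 + 2·17 = 74
Stage 1: 40(ω_s−ω_c) = −74(ω_r−ω_c),  ω_r=0, ω_s=1
Stage 1: 40(1−ω_c) = −74(0−ω_c)  ⇒  114ω_c = 40  ⇒  ω_c = 20/57
  ⇒ ω_c¹/ω_s¹ = 20/57
Stage 2: N_ring = 39 + 2·29 = 97
Stage 2: 39(ω_s−ω_c) = −97(ω_r−ω_c),  ω_s=0, ω_c=1
Stage 2: ω_r = 1 − (39/97)(0−1) = 136/97
  ⇒ ω_r²/ω_c² = 136/97
Coupling ω_c² = ω_c¹ ⇒ overall = 20/57 × 136/97 = 2720/5529

2720/5529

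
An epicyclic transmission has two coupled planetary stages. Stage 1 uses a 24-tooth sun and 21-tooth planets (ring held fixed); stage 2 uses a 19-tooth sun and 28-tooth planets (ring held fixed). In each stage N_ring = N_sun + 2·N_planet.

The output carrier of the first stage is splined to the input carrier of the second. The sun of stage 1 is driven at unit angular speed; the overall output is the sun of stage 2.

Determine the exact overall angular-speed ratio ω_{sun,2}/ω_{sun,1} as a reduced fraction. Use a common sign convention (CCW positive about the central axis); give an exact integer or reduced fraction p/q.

376/285

Stage 1: N_ring = 24 + 2·21 = 66
Stage 1: 24(ω_s−ω_c) = −66(ω_r−ω_c),  ω_r=0, ω_s=1
Stage 1: 24(1−ω_c) = −66(0−ω_c)  ⇒  90ω_c = 24  ⇒  ω_c = 4/15
  ⇒ ω_c¹/ω_s¹ = 4/15
Stage 2: N_ring = 19 + 2·28 = 75
Stage 2: 19(ω_s−ω_c) = −75(ω_r−ω_c),  ω_r=0, ω_c=1
Stage 2: ω_s = 1 − (75/19)(0−1) = 94/19
  ⇒ ω_s²/ω_c² = 94/19
Coupling ω_c² = ω_c¹ ⇒ overall = 4/15 × 94/19 = 376/285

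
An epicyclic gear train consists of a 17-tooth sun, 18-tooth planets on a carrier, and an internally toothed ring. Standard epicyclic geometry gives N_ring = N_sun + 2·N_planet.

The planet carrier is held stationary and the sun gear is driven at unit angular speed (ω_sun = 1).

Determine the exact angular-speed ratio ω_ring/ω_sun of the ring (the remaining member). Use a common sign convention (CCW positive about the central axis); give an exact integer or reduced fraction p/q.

N_ring = 17 + 2·18 = 53
17(ω_s−ω_c) = −53(ω_r−ω_c),  ω_c=0, ω_s=1
ω_r = 0 − (17/53)(1−0) = -17/53
ω_r/ω_s = -17/53

-17/53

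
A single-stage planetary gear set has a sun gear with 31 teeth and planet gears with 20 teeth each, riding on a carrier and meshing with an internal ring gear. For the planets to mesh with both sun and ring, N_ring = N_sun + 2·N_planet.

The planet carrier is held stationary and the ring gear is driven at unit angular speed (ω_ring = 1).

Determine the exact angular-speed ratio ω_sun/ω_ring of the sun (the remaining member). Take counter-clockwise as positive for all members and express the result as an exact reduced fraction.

N_ring = 31 + 2·20 = 71
31(ω_s−ω_c) = −71(ω_r−ω_c),  ω_c=0, ω_r=1
ω_s = 0 − (71/31)(1−0) = -71/31
ω_s/ω_r = -71/31

-71/31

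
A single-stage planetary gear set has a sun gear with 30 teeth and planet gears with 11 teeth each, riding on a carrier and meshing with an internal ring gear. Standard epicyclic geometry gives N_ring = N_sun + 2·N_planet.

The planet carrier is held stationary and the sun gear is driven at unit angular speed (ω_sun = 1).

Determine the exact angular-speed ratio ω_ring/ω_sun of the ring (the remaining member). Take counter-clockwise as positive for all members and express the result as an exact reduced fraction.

-15/26

N_ring = 30 + 2·11 = 52
30(ω_s−ω_c) = −52(ω_r−ω_c),  ω_c=0, ω_s=1
ω_r = 0 − (30/52)(1−0) = -15/26
ω_r/ω_s = -15/26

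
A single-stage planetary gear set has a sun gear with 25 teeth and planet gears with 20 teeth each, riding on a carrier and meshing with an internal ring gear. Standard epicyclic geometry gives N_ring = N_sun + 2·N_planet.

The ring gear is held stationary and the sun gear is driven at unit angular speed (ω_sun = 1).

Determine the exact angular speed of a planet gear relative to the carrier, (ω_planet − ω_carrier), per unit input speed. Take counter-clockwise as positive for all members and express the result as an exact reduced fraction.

-65/72

N_ring = 25 + 2·20 = 65
25(ω_s−ω_c) = −65(ω_r−ω_c),  ω_r=0, ω_s=1
25(1−ω_c) = −65(0−ω_c)  ⇒  90ω_c = 25  ⇒  ω_c = 5/18
sun–planet: 25·(1−5/18) = −20·(ω_p−ω_c)  ⇒  ω_p−ω_c = −(25/20)·(13/18) = -65/72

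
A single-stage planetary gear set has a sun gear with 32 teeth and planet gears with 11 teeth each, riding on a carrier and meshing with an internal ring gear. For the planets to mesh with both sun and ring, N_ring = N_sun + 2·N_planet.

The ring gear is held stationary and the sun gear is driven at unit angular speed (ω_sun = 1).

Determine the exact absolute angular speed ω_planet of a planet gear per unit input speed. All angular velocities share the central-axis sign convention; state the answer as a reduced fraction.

N_ring = 32 + 2·11 = 54
32(ω_s−ω_c) = −54(ω_r−ω_c),  ω_r=0, ω_s=1
32(1−ω_c) = −54(0−ω_c)  ⇒  86ω_c = 32  ⇒  ω_c = 16/43
sun–planet: 32·(1−16/43) = −11·(ω_p−ω_c)  ⇒  ω_p−ω_c = −(32/11)·(27/43) = -864/473
ω_p = 16/43 − 864/473 = -16/11

-16/11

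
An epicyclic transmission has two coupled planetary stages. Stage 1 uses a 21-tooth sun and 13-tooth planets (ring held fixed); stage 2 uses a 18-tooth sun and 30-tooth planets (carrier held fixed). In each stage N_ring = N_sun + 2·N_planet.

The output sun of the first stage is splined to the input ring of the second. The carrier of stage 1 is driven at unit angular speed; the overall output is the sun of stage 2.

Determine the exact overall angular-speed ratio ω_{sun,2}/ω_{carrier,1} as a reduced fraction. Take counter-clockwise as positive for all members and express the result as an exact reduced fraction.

Stage 1: N_ring = 21 + 2·13 = 47
Stage 1: 21(ω_s−ω_c) = −47(ω_r−ω_c),  ω_r=0, ω_c=1
Stage 1: ω_s = 1 − (47/21)(0−1) = 68/21
  ⇒ ω_s¹/ω_c¹ = 68/21
Stage 2: N_ring = 18 + 2·30 = 78
Stage 2: 18(ω_s−ω_c) = −78(ω_r−ω_c),  ω_c=0, ω_r=1
Stage 2: ω_s = 0 − (78/18)(1−0) = -13/3
  ⇒ ω_s²/ω_r² = -13/3
Coupling ω_r² = ω_s¹ ⇒ overall = 68/21 × -13/3 = -884/63

-884/63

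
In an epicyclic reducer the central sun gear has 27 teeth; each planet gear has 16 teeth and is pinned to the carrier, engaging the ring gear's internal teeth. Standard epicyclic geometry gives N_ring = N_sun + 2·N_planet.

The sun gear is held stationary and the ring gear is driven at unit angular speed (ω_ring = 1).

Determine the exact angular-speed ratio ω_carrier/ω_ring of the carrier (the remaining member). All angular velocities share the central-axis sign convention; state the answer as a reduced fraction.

59/86

N_ring = 27 + 2·16 = 59
27(ω_s−ω_c) = −59(ω_r−ω_c),  ω_s=0, ω_r=1
27(0−ω_c) = −59(1−ω_c)  ⇒  86ω_c = 59  ⇒  ω_c = 59/86
ω_c/ω_r = 59/86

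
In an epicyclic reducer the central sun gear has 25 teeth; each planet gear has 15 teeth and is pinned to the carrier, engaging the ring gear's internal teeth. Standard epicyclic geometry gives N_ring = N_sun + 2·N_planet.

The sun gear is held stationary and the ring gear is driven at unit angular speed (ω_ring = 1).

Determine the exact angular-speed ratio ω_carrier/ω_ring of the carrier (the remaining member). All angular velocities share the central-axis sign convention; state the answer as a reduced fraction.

11/16

N_ring = 25 + 2·15 = 55
25(ω_s−ω_c) = −55(ω_r−ω_c),  ω_s=0, ω_r=1
25(0−ω_c) = −55(1−ω_c)  ⇒  80ω_c = 55  ⇒  ω_c = 11/16
ω_c/ω_r = 11/16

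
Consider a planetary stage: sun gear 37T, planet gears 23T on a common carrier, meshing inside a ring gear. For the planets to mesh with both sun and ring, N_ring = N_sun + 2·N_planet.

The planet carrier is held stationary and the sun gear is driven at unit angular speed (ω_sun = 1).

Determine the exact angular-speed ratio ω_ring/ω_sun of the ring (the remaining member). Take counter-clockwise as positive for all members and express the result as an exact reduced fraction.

-37/83

N_ring = 37 + 2·23 = 83
37(ω_s−ω_c) = −83(ω_r−ω_c),  ω_c=0, ω_s=1
ω_r = 0 − (37/83)(1−0) = -37/83
ω_r/ω_s = -37/83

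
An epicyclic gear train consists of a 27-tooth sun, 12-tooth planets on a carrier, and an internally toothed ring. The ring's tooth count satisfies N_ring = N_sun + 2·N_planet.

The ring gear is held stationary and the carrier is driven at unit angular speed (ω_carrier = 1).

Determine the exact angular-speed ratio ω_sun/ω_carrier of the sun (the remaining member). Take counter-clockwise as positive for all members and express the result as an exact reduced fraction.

N_ring = 27 + 2·12 = 51
27(ω_s−ω_c) = −51(ω_r−ω_c),  ω_r=0, ω_c=1
ω_s = 1 − (51/27)(0−1) = 26/9
ω_s/ω_c = 26/9

26/9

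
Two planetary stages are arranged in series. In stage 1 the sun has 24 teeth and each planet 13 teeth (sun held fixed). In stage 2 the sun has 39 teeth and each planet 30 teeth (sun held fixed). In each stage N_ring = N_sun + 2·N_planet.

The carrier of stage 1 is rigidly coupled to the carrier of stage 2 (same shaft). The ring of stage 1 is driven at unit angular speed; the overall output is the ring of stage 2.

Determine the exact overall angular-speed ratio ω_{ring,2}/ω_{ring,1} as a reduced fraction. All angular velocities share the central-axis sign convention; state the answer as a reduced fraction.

1150/1221

Stage 1: N_ring = 24 + 2·13 = 50
Stage 1: 24(ω_s−ω_c) = −50(ω_r−ω_c),  ω_s=0, ω_r=1
Stage 1: 24(0−ω_c) = −50(1−ω_c)  ⇒  74ω_c = 50  ⇒  ω_c = 25/37
  ⇒ ω_c¹/ω_r¹ = 25/37
Stage 2: N_ring = 39 + 2·30 = 99
Stage 2: 39(ω_s−ω_c) = −99(ω_r−ω_c),  ω_s=0, ω_c=1
Stage 2: ω_r = 1 − (39/99)(0−1) = 46/33
  ⇒ ω_r²/ω_c² = 46/33
Coupling ω_c² = ω_c¹ ⇒ overall = 25/37 × 46/33 = 1150/1221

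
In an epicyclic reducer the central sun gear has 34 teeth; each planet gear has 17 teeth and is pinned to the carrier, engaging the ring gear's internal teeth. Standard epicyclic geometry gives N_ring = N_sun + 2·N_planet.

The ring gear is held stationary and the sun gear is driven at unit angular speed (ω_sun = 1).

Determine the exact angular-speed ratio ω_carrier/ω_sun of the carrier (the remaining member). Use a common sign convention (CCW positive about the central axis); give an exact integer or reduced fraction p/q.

N_ring = 34 + 2·17 = 68
34(ω_s−ω_c) = −68(ω_r−ω_c),  ω_r=0, ω_s=1
34(1−ω_c) = −68(0−ω_c)  ⇒  102ω_c = 34  ⇒  ω_c = 1/3
ω_c/ω_s = 1/3

1/3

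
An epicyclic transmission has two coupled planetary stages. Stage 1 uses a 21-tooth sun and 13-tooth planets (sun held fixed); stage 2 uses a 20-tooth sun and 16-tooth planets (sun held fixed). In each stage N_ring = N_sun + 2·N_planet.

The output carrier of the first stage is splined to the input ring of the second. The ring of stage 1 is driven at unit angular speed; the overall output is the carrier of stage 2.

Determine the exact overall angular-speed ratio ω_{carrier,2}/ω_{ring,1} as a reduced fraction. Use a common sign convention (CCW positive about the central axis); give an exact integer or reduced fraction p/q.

611/1224

Stage 1: N_ring = 21 + 2·13 = 47
Stage 1: 21(ω_s−ω_c) = −47(ω_r−ω_c),  ω_s=0, ω_r=1
Stage 1: 21(0−ω_c) = −47(1−ω_c)  ⇒  68ω_c = 47  ⇒  ω_c = 47/68
  ⇒ ω_c¹/ω_r¹ = 47/68
Stage 2: N_ring = 20 + 2·16 = 52
Stage 2: 20(ω_s−ω_c) = −52(ω_r−ω_c),  ω_s=0, ω_r=1
Stage 2: 20(0−ω_c) = −52(1−ω_c)  ⇒  72ω_c = 52  ⇒  ω_c = 13/18
  ⇒ ω_c²/ω_r² = 13/18
Coupling ω_r² = ω_c¹ ⇒ overall = 47/68 × 13/18 = 611/1224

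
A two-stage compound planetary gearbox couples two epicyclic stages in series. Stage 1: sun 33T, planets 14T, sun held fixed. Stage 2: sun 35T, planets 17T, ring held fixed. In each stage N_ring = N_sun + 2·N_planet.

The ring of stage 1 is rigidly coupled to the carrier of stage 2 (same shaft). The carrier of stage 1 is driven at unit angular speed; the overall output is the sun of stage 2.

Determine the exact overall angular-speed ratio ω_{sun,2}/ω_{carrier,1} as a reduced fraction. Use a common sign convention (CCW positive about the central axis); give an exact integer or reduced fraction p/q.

9776/2135

Stage 1: N_ring = 33 + 2·14 = 61
Stage 1: 33(ω_s−ω_c) = −61(ω_r−ω_c),  ω_s=0, ω_c=1
Stage 1: ω_r = 1 − (33/61)(0−1) = 94/61
  ⇒ ω_r¹/ω_c¹ = 94/61
Stage 2: N_ring = 35 + 2·17 = 69
Stage 2: 35(ω_s−ω_c) = −69(ω_r−ω_c),  ω_r=0, ω_c=1
Stage 2: ω_s = 1 − (69/35)(0−1) = 104/35
  ⇒ ω_s²/ω_c² = 104/35
Coupling ω_c² = ω_r¹ ⇒ overall = 94/61 × 104/35 = 9776/2135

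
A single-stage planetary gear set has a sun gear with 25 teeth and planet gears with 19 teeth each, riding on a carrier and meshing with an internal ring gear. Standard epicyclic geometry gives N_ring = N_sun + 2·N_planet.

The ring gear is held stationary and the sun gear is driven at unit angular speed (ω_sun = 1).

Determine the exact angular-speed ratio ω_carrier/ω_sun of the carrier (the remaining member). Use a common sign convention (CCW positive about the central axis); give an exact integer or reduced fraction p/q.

N_ring = 25 + 2·19 = 63
25(ω_s−ω_c) = −63(ω_r−ω_c),  ω_r=0, ω_s=1
25(1−ω_c) = −63(0−ω_c)  ⇒  88ω_c = 25  ⇒  ω_c = 25/88
ω_c/ω_s = 25/88

25/88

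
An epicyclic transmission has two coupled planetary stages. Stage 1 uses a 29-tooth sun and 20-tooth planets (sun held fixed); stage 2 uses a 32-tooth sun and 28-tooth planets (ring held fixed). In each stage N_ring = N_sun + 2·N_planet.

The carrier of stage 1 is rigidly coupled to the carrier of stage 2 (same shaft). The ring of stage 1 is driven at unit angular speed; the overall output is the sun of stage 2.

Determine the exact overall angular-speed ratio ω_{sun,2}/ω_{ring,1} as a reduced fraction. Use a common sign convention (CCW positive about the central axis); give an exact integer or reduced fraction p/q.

Stage 1: N_ring = 29 + 2·20 = 69
Stage 1: 29(ω_s−ω_c) = −69(ω_r−ω_c),  ω_s=0, ω_r=1
Stage 1: 29(0−ω_c) = −69(1−ω_c)  ⇒  98ω_c = 69  ⇒  ω_c = 69/98
  ⇒ ω_c¹/ω_r¹ = 69/98
Stage 2: N_ring = 32 + 2·28 = 88
Stage 2: 32(ω_s−ω_c) = −88(ω_r−ω_c),  ω_r=0, ω_c=1
Stage 2: ω_s = 1 − (88/32)(0−1) = 15/4
  ⇒ ω_s²/ω_c² = 15/4
Coupling ω_c² = ω_c¹ ⇒ overall = 69/98 × 15/4 = 1035/392

1035/392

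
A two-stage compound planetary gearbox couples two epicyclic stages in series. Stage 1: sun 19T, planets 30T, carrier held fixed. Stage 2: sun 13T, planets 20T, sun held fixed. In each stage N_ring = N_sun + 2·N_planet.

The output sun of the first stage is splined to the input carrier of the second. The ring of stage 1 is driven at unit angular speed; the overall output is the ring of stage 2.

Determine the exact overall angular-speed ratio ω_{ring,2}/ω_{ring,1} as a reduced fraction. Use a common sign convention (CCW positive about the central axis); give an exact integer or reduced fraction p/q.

Stage 1: N_ring = 19 + 2·30 = 79
Stage 1: 19(ω_s−ω_c) = −79(ω_r−ω_c),  ω_c=0, ω_r=1
Stage 1: ω_s = 0 − (79/19)(1−0) = -79/19
  ⇒ ω_s¹/ω_r¹ = -79/19
Stage 2: N_ring = 13 + 2·20 = 53
Stage 2: 13(ω_s−ω_c) = −53(ω_r−ω_c),  ω_s=0, ω_c=1
Stage 2: ω_r = 1 − (13/53)(0−1) = 66/53
  ⇒ ω_r²/ω_c² = 66/53
Coupling ω_c² = ω_s¹ ⇒ overall = -79/19 × 66/53 = -5214/1007

-5214/1007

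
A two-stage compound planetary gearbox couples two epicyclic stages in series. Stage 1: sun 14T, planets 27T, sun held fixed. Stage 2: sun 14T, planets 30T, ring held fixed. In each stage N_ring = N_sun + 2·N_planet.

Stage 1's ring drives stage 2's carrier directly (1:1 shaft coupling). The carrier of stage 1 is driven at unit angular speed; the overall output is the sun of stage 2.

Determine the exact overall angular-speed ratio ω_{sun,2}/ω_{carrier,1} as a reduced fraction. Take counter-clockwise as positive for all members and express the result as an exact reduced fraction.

902/119

Stage 1: N_ring = 14 + 2·27 = 68
Stage 1: 14(ω_s−ω_c) = −68(ω_r−ω_c),  ω_s=0, ω_c=1
Stage 1: ω_r = 1 − (14/68)(0−1) = 41/34
  ⇒ ω_r¹/ω_c¹ = 41/34
Stage 2: N_ring = 14 + 2·30 = 74
Stage 2: 14(ω_s−ω_c) = −74(ω_r−ω_c),  ω_r=0, ω_c=1
Stage 2: ω_s = 1 − (74/14)(0−1) = 44/7
  ⇒ ω_s²/ω_c² = 44/7
Coupling ω_c² = ω_r¹ ⇒ overall = 41/34 × 44/7 = 902/119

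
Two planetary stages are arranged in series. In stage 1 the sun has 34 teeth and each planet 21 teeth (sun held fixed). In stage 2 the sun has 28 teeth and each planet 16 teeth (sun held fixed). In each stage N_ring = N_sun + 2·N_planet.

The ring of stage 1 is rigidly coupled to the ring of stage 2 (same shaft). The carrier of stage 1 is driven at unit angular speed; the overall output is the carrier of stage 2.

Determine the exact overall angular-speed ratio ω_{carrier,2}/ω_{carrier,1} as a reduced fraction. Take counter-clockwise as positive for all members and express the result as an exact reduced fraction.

Stage 1: N_ring = 34 + 2·21 = 76
Stage 1: 34(ω_s−ω_c) = −76(ω_r−ω_c),  ω_s=0, ω_c=1
Stage 1: ω_r = 1 − (34/76)(0−1) = 55/38
  ⇒ ω_r¹/ω_c¹ = 55/38
Stage 2: N_ring = 28 + 2·16 = 60
Stage 2: 28(ω_s−ω_c) = −60(ω_r−ω_c),  ω_s=0, ω_r=1
Stage 2: 28(0−ω_c) = −60(1−ω_c)  ⇒  88ω_c = 60  ⇒  ω_c = 15/22
  ⇒ ω_c²/ω_r² = 15/22
Coupling ω_r² = ω_r¹ ⇒ overall = 55/38 × 15/22 = 75/76

75/76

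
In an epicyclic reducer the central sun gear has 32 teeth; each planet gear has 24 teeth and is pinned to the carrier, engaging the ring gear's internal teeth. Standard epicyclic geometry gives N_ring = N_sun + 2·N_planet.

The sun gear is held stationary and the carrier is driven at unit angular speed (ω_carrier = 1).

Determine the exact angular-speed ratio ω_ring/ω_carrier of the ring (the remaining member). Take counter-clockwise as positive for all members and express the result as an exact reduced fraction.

7/5

N_ring = 32 + 2·24 = 80
32(ω_s−ω_c) = −80(ω_r−ω_c),  ω_s=0, ω_c=1
ω_r = 1 − (32/80)(0−1) = 7/5
ω_r/ω_c = 7/5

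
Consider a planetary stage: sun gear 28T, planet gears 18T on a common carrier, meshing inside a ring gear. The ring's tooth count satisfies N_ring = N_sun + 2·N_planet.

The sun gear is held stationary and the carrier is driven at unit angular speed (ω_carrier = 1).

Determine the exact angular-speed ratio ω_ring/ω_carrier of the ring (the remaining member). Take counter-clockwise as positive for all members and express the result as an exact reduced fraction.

N_ring = 28 + 2·18 = 64
28(ω_s−ω_c) = −64(ω_r−ω_c),  ω_s=0, ω_c=1
ω_r = 1 − (28/64)(0−1) = 23/16
ω_r/ω_c = 23/16

23/16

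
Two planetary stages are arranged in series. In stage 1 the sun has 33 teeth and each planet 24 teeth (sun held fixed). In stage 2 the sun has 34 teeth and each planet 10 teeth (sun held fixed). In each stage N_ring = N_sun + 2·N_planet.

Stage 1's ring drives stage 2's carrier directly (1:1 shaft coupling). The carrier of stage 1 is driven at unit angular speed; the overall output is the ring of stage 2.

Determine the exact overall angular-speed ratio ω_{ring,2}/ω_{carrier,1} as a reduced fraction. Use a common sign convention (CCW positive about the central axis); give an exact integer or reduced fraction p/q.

Stage 1: N_ring = 33 + 2·24 = 81
Stage 1: 33(ω_s−ω_c) = −81(ω_r−ω_c),  ω_s=0, ω_c=1
Stage 1: ω_r = 1 − (33/81)(0−1) = 38/27
  ⇒ ω_r¹/ω_c¹ = 38/27
Stage 2: N_ring = 34 + 2·10 = 54
Stage 2: 34(ω_s−ω_c) = −54(ω_r−ω_c),  ω_s=0, ω_c=1
Stage 2: ω_r = 1 − (34/54)(0−1) = 44/27
  ⇒ ω_r²/ω_c² = 44/27
Coupling ω_c² = ω_r¹ ⇒ overall = 38/27 × 44/27 = 1672/729

1672/729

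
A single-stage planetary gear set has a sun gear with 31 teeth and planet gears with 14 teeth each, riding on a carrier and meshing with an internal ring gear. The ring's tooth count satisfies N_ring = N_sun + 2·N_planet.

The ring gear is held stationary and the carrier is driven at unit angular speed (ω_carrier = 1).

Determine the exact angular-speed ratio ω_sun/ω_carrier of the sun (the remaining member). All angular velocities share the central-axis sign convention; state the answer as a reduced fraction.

90/31

N_ring = 31 + 2·14 = 59
31(ω_s−ω_c) = −59(ω_r−ω_c),  ω_r=0, ω_c=1
ω_s = 1 − (59/31)(0−1) = 90/31
ω_s/ω_c = 90/31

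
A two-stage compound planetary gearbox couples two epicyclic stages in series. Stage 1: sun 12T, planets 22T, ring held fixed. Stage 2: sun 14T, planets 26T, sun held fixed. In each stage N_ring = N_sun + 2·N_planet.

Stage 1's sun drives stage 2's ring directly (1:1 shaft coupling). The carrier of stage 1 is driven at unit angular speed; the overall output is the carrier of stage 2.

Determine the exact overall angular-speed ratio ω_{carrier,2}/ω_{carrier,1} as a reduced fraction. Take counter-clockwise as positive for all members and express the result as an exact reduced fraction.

187/40

Stage 1: N_ring = 12 + 2·22 = 56
Stage 1: 12(ω_s−ω_c) = −56(ω_r−ω_c),  ω_r=0, ω_c=1
Stage 1: ω_s = 1 − (56/12)(0−1) = 17/3
  ⇒ ω_s¹/ω_c¹ = 17/3
Stage 2: N_ring = 14 + 2·26 = 66
Stage 2: 14(ω_s−ω_c) = −66(ω_r−ω_c),  ω_s=0, ω_r=1
Stage 2: 14(0−ω_c) = −66(1−ω_c)  ⇒  80ω_c = 66  ⇒  ω_c = 33/40
  ⇒ ω_c²/ω_r² = 33/40
Coupling ω_r² = ω_s¹ ⇒ overall = 17/3 × 33/40 = 187/40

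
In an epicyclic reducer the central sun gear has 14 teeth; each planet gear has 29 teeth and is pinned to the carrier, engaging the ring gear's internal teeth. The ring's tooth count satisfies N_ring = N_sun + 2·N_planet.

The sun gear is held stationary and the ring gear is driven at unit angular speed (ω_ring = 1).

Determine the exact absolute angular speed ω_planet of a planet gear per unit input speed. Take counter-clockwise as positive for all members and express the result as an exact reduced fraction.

36/29

N_ring = 14 + 2·29 = 72
14(ω_s−ω_c) = −72(ω_r−ω_c),  ω_s=0, ω_r=1
14(0−ω_c) = −72(1−ω_c)  ⇒  86ω_c = 72  ⇒  ω_c = 36/43
sun–planet: 14·(0−36/43) = −29·(ω_p−ω_c)  ⇒  ω_p−ω_c = −(14/29)·(-36/43) = 504/1247
ω_p = 36/43 + 504/1247 = 36/29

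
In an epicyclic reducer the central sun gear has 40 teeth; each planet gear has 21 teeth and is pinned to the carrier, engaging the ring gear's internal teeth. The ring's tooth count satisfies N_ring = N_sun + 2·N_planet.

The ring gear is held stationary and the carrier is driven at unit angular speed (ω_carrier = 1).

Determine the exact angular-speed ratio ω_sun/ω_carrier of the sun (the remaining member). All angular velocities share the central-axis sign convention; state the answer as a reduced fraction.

N_ring = 40 + 2·21 = 82
40(ω_s−ω_c) = −82(ω_r−ω_c),  ω_r=0, ω_c=1
ω_s = 1 − (82/40)(0−1) = 61/20
ω_s/ω_c = 61/20

61/20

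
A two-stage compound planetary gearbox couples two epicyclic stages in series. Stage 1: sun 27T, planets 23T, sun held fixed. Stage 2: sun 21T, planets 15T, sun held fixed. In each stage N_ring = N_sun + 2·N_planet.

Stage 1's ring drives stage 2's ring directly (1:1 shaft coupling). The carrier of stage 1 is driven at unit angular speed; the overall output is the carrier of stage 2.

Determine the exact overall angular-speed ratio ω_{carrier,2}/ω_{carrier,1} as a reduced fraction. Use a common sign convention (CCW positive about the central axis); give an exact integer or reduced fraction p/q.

425/438

Stage 1: N_ring = 27 + 2·23 = 73
Stage 1: 27(ω_s−ω_c) = −73(ω_r−ω_c),  ω_s=0, ω_c=1
Stage 1: ω_r = 1 − (27/73)(0−1) = 100/73
  ⇒ ω_r¹/ω_c¹ = 100/73
Stage 2: N_ring = 21 + 2·15 = 51
Stage 2: 21(ω_s−ω_c) = −51(ω_r−ω_c),  ω_s=0, ω_r=1
Stage 2: 21(0−ω_c) = −51(1−ω_c)  ⇒  72ω_c = 51  ⇒  ω_c = 17/24
  ⇒ ω_c²/ω_r² = 17/24
Coupling ω_r² = ω_r¹ ⇒ overall = 100/73 × 17/24 = 425/438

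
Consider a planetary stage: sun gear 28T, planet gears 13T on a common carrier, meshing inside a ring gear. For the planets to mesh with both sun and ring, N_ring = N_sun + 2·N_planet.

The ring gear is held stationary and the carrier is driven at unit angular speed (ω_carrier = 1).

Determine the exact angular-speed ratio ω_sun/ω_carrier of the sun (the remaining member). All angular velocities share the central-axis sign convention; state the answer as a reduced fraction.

41/14

N_ring = 28 + 2·13 = 54
28(ω_s−ω_c) = −54(ω_r−ω_c),  ω_r=0, ω_c=1
ω_s = 1 − (54/28)(0−1) = 41/14
ω_s/ω_c = 41/14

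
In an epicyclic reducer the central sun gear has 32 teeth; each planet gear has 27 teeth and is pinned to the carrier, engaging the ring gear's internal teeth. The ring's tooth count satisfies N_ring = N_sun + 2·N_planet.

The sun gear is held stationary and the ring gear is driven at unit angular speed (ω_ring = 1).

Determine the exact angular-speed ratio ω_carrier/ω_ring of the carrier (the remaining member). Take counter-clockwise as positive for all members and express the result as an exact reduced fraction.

43/59

N_ring = 32 + 2·27 = 86
32(ω_s−ω_c) = −86(ω_r−ω_c),  ω_s=0, ω_r=1
32(0−ω_c) = −86(1−ω_c)  ⇒  118ω_c = 86  ⇒  ω_c = 43/59
ω_c/ω_r = 43/59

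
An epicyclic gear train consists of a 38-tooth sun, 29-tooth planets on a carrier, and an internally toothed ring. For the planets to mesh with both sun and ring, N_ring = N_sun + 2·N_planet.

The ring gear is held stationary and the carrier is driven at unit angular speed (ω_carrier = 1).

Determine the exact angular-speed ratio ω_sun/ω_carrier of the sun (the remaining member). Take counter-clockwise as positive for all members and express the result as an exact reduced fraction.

N_ring = 38 + 2·29 = 96
38(ω_s−ω_c) = −96(ω_r−ω_c),  ω_r=0, ω_c=1
ω_s = 1 − (96/38)(0−1) = 67/19
ω_s/ω_c = 67/19

67/19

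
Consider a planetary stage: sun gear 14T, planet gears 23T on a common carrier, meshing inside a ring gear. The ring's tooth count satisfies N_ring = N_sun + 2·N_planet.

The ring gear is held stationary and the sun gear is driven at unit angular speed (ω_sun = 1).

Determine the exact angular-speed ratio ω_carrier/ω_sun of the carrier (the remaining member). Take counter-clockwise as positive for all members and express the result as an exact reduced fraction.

7/37

N_ring = 14 + 2·23 = 60
14(ω_s−ω_c) = −60(ω_r−ω_c),  ω_r=0, ω_s=1
14(1−ω_c) = −60(0−ω_c)  ⇒  74ω_c = 14  ⇒  ω_c = 7/37
ω_c/ω_s = 7/37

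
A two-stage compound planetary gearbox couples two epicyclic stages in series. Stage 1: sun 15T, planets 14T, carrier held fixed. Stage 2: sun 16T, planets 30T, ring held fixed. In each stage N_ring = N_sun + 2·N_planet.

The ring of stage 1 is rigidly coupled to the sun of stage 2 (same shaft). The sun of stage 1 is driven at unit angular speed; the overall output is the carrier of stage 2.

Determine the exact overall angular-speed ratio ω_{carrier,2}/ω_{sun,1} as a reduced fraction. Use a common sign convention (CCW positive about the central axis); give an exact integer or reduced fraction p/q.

Stage 1: N_ring = 15 + 2·14 = 43
Stage 1: 15(ω_s−ω_c) = −43(ω_r−ω_c),  ω_c=0, ω_s=1
Stage 1: ω_r = 0 − (15/43)(1−0) = -15/43
  ⇒ ω_r¹/ω_s¹ = -15/43
Stage 2: N_ring = 16 + 2·30 = 76
Stage 2: 16(ω_s−ω_c) = −76(ω_r−ω_c),  ω_r=0, ω_s=1
Stage 2: 16(1−ω_c) = −76(0−ω_c)  ⇒  92ω_c = 16  ⇒  ω_c = 4/23
  ⇒ ω_c²/ω_s² = 4/23
Coupling ω_s² = ω_r¹ ⇒ overall = -15/43 × 4/23 = -60/989

-60/989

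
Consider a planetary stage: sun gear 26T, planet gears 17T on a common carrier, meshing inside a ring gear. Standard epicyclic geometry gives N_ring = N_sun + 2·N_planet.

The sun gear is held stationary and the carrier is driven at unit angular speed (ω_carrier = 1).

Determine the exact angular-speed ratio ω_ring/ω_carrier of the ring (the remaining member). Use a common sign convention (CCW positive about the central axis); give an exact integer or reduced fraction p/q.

N_ring = 26 + 2·17 = 60
26(ω_s−ω_c) = −60(ω_r−ω_c),  ω_s=0, ω_c=1
ω_r = 1 − (26/60)(0−1) = 43/30
ω_r/ω_c = 43/30

43/30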